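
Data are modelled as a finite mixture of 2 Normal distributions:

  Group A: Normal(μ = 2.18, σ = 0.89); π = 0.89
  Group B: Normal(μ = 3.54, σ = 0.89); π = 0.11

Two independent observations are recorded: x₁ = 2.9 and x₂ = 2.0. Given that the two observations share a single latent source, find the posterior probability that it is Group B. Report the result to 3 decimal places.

Posterior ∝ prior × likelihood, so P(k | x) ∝ w_k f_k(x); normalise over all components.
Since both observations come from the same component, the likelihood for component k is f_k(x₁)·f_k(x₂).
  f_A = [(1/(0.89·√(2π)))·exp(−(2.9−2.18)²/(2·0.89²)) = 0.448250·exp(-0.32723) = 0.323151] × [0.439175] = 0.14192
  f_B = [(1/(0.89·√(2π)))·exp(−(2.9−3.54)²/(2·0.89²)) = 0.448250·exp(-0.25855) = 0.346124] × [0.100315] = 0.0347215
Unnormalised posteriors:
  w_A·f_A = 0.89 × 0.14192 = 0.126309
  w_B·f_B = 0.11 × 0.0347215 = 0.00381937
Marginal: 0.126309 + 0.00381937 = 0.130128
So the posterior for Group B is 0.00381937 / 0.130128 ≈ 0.029.

0.029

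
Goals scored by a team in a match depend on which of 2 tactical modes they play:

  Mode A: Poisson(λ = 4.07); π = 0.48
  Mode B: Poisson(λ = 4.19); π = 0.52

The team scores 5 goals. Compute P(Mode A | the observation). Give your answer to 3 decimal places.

0.474

By Bayes' theorem, P(k | x) = P(Z=k) f_k(x) / Σ_j P(Z=j) f_j(x).
Component likelihoods at x = 5 goals:
  L_A = e^(−4.07)·4.07^5/5! = 0.158932
  L_B = e^(−4.19)·4.19^5/5! = 0.163003
Multiply by the mixture weights:
  P(Z=A)·L_A = 0.48 × 0.158932 = 0.0762875
  P(Z=B)·L_B = 0.52 × 0.163003 = 0.0847614
Normaliser: 0.0762875 + 0.0847614 = 0.161049
Responsibility of Mode A: 0.0762875 / 0.161049 ≈ 0.474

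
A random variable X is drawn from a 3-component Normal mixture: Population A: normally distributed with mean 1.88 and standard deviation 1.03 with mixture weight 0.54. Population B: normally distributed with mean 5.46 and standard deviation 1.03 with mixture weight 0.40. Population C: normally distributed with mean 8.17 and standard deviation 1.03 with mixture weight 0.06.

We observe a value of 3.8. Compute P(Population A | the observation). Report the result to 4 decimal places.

By Bayes' theorem, P(k | x) = w_k f_k(x) / Σ_j w_j f_j(x).
Evaluate each component's likelihood at the observed value:
  p_A = (1/(1.03·√(2π)))·exp(−(3.8−1.88)²/(2·1.03²)) = 0.387323·exp(-1.73739) = 0.0681605
  p_B = (1/(1.03·√(2π)))·exp(−(3.8−5.46)²/(2·1.03²)) = 0.387323·exp(-1.29871) = 0.105694
  p_C = (1/(1.03·√(2π)))·exp(−(3.8−8.17)²/(2·1.03²)) = 0.387323·exp(-9.00033) = 4.77836e-05
Weight by the priors:
  w_A·p_A = 0.54 × 0.0681605 = 0.0368067
  w_B·p_B = 0.40 × 0.105694 = 0.0422776
  w_C·p_C = 0.06 × 4.77836e-05 = 2.86702e-06
Normaliser: 0.0368067 + 0.0422776 + 2.86702e-06 = 0.0790872
Responsibility of Population A: 0.0368067 / 0.0790872 ≈ 0.4654

0.4654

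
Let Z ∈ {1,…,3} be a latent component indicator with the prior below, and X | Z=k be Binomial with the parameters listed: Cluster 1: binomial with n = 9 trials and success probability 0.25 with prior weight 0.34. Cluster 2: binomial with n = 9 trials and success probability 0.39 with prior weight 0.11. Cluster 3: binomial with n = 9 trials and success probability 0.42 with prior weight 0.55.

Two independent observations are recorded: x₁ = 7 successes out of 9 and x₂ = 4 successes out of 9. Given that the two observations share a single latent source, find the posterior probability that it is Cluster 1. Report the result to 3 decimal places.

By Bayes' theorem, P(k | x) = π_k f_k(x) / Σ_j π_j f_j(x).
Since both observations come from the same component, the likelihood for component k is f_k(x₁)·f_k(x₂).
  L_1 = [0.00123596] × [0.116798] = 0.000144358
  L_2 = [0.0183829] × [0.246194] = 0.00452577
  L_3 = [0.0279192] × [0.25734] = 0.00718474
Prior × likelihood for each component:
  π_1·L_1 = 0.34 × 0.000144358 = 4.90818e-05
  π_2·L_2 = 0.11 × 0.00452577 = 0.000497835
  π_3·L_3 = 0.55 × 0.00718474 = 0.00395161
Evidence: 4.90818e-05 + 0.000497835 + 0.00395161 = 0.00449852
So the posterior for Cluster 1 is 4.90818e-05 / 0.00449852 ≈ 0.011.

0.011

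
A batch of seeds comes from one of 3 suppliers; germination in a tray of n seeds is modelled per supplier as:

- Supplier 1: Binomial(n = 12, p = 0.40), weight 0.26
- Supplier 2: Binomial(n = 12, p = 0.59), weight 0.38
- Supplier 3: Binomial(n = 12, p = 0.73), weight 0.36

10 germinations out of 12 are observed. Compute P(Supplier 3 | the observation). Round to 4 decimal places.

The responsibility of component k is π_k f_k(x) divided by Σ_j π_j f_j(x).
Binomial probabilities:
  L_1 = C(12,10)·0.40^10·0.60^2 = 66·0.000104858·0.36 = 0.00249142
  L_2 = C(12,10)·0.59^10·0.41^2 = 66·0.00511117·0.1681 = 0.0567064
  L_3 = C(12,10)·0.73^10·0.27^2 = 66·0.0429763·0.0729 = 0.206776
Prior × likelihood for each component:
  π_1·L_1 = 0.26 × 0.00249142 = 0.000647768
  π_2·L_2 = 0.38 × 0.0567064 = 0.0215484
  π_3·L_3 = 0.36 × 0.206776 = 0.0744393
Evidence: 0.000647768 + 0.0215484 + 0.0744393 = 0.0966355
P(Supplier 3 | x) ≈ 0.7703

0.7703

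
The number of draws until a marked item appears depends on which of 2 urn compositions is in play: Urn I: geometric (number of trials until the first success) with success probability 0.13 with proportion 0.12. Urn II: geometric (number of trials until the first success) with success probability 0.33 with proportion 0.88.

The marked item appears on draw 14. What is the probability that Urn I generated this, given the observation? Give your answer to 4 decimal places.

Posterior ∝ prior × likelihood, so P(k | x) ∝ w_k f_k(x); normalise over all components.
Geometric probabilities:
  L_I = 0.13·(1−0.13)^13 = 0.13·0.163588 = 0.0212664
  L_II = 0.33·(1−0.33)^13 = 0.33·0.00548242 = 0.0018092
Prior × likelihood for each component:
  w_I·L_I = 0.12 × 0.0212664 = 0.00255197
  w_II·L_II = 0.88 × 0.0018092 = 0.0015921
Sum: 0.00255197 + 0.0015921 = 0.00414406
So the posterior for Urn I is 0.00255197 / 0.00414406 ≈ 0.6158.

0.6158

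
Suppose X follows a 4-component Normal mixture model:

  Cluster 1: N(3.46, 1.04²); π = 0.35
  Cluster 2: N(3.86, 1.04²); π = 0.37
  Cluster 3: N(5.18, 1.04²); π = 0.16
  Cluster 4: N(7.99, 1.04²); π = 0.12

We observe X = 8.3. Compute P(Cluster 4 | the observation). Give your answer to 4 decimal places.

0.9843

P(component k | x) = π_k·f_k(x) / marginal(x), where marginal(x) = Σ_j π_j·f_j(x).
Component likelihoods at x = 8.3:
  L_1 = 7.60046e-06
  L_2 = 4.22746e-05
  L_3 = 0.00426139
  L_4 = 0.36693
Prior × likelihood for each component:
  π_1·L_1 = 0.35 × 7.60046e-06 = 2.66016e-06
  π_2·L_2 = 0.37 × 4.22746e-05 = 1.56416e-05
  π_3·L_3 = 0.16 × 0.00426139 = 0.000681823
  π_4·L_4 = 0.12 × 0.36693 = 0.0440316
Marginal: 2.66016e-06 + 1.56416e-05 + 0.000681823 + 0.0440316 = 0.0447317
So the posterior for Cluster 4 is 0.0440316 / 0.0447317 ≈ 0.9843.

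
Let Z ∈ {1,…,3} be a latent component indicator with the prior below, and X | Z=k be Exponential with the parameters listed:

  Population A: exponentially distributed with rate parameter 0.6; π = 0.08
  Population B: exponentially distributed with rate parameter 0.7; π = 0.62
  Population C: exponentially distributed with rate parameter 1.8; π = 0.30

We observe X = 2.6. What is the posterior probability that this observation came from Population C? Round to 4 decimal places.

0.0587

Posterior ∝ prior × likelihood, so P(k | x) ∝ π_k f_k(x); normalise over all components.
Component likelihoods at x = 2.6:
  p_A = 0.6·e^(−0.6·2.6) = 0.6·e^(−1.5600) = 0.126082
  p_B = 0.7·e^(−0.7·2.6) = 0.7·e^(−1.8200) = 0.113418
  p_C = 1.8·e^(−1.8·2.6) = 1.8·e^(−4.6800) = 0.0167022
Multiply by the mixture weights:
  π_A·p_A = 0.08 × 0.126082 = 0.0100865
  π_B·p_B = 0.62 × 0.113418 = 0.0703192
  π_C·p_C = 0.30 × 0.0167022 = 0.00501067
Normaliser: 0.0100865 + 0.0703192 + 0.00501067 = 0.0854164
P(Population C | the observation) = 0.00501067 / 0.0854164 ≈ 0.0587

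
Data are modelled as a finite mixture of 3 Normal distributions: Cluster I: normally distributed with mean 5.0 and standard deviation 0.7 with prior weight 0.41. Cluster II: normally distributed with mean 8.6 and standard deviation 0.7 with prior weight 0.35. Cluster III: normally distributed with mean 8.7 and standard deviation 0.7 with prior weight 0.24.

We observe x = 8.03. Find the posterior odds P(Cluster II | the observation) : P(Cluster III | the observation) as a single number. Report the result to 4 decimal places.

Only the two components matter; the odds are (π_i f_i(x)) / (π_j f_j(x)).
Component likelihoods at x = 8.03:
  p_I = (1/(0.7·√(2π)))·exp(−(8.03−5.0)²/(2·0.7²)) = 0.569918·exp(-9.36827) = 4.86661e-05
  p_II = (1/(0.7·√(2π)))·exp(−(8.03−8.6)²/(2·0.7²)) = 0.569918·exp(-0.33153) = 0.409101
  p_III = (1/(0.7·√(2π)))·exp(−(8.03−8.7)²/(2·0.7²)) = 0.569918·exp(-0.45806) = 0.360478
Posterior odds = (π_II·p_II) / (π_III·p_III) = (0.35·0.409101) / (0.24·0.360478) = 0.143185 / 0.0865147 ≈ 1.6550

1.6550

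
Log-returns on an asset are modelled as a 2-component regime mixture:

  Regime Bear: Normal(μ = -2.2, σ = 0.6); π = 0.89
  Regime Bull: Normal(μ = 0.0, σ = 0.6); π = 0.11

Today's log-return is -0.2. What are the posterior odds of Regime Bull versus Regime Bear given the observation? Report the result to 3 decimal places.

Posterior odds = (w_i f_i(x)) / (w_j f_j(x)); the normalising sum cancels.
Normal densities:
  p_Bear = (1/(0.6·√(2π)))·exp(−(-0.2−-2.2)²/(2·0.6²)) = 0.664904·exp(-5.55556) = 0.00257046
  p_Bull = (1/(0.6·√(2π)))·exp(−(-0.2−0.0)²/(2·0.6²)) = 0.664904·exp(-0.05556) = 0.628972
Posterior odds = (w_Bull·p_Bull) / (w_Bear·p_Bear) = (0.11·0.628972) / (0.89·0.00257046) = 0.0691869 / 0.00228771 ≈ 30.243

30.243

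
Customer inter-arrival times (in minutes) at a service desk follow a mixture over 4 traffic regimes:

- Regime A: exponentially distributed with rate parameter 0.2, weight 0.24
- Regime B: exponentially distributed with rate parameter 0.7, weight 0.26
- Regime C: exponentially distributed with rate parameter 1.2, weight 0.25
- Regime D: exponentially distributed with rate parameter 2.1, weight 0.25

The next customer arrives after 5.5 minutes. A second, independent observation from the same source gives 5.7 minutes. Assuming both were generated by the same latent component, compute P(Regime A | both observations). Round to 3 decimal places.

0.953

Posterior ∝ prior × likelihood, so P(k | x) ∝ w_k f_k(x); normalise over all components.
Since both observations come from the same component, the likelihood for component k is f_k(x₁)·f_k(x₂).
  f_A = [0.0665742] × [0.0639638] = 0.00425834
  f_B = [0.0148958] × [0.0129498] = 0.000192898
  f_C = [0.00163244] × [0.00128412] = 2.09626e-06
  f_D = [2.02357e-05] × [1.32958e-05] = 2.6905e-10
Unnormalised posteriors:
  w_A·f_A = 0.24 × 0.00425834 = 0.001022
  w_B·f_B = 0.26 × 0.000192898 = 5.01534e-05
  w_C·f_C = 0.25 × 2.09626e-06 = 5.24064e-07
  w_D·f_D = 0.25 × 2.6905e-10 = 6.72624e-11
Marginal: 0.001022 + 5.01534e-05 + 5.24064e-07 + 6.72624e-11 = 0.00107268
P(Regime A | data) = 0.001022 / 0.00107268 ≈ 0.953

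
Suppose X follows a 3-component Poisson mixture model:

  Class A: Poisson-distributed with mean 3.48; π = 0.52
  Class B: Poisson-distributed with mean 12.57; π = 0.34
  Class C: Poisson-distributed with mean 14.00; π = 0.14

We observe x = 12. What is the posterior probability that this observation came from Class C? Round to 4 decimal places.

0.2636

Posterior ∝ prior × likelihood, so P(k | x) ∝ π_k f_k(x); normalise over all components.
Evaluate each component's likelihood at the observed value:
  L_A = e^(−3.48)·3.48^12/12! = 0.000202894
  L_B = e^(−12.57)·12.57^12/12! = 0.112877
  L_C = e^(−14.00)·14.00^12/12! = 0.0984185
Weight by the priors:
  π_A·L_A = 0.52 × 0.000202894 = 0.000105505
  π_B·L_B = 0.34 × 0.112877 = 0.0383781
  π_C·L_C = 0.14 × 0.0984185 = 0.0137786
Marginal: 0.000105505 + 0.0383781 + 0.0137786 = 0.0522622
P(Class C | data) ≈ 0.2636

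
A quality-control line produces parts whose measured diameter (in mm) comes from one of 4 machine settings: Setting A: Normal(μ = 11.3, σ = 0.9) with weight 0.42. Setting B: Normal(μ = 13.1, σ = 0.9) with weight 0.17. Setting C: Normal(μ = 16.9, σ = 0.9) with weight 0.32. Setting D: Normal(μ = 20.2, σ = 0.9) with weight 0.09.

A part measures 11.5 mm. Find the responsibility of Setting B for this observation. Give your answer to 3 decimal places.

Apply Bayes' rule: the posterior for each component is proportional to its prior times its likelihood at x.
Component likelihoods at x = 11.5 mm:
  f_A = (1/(0.9·√(2π)))·exp(−(11.5−11.3)²/(2·0.9²)) = 0.443269·exp(-0.02469) = 0.432458
  f_B = (1/(0.9·√(2π)))·exp(−(11.5−13.1)²/(2·0.9²)) = 0.443269·exp(-1.58025) = 0.0912799
  f_C = (1/(0.9·√(2π)))·exp(−(11.5−16.9)²/(2·0.9²)) = 0.443269·exp(-18.00000) = 6.75098e-09
  f_D = (1/(0.9·√(2π)))·exp(−(11.5−20.2)²/(2·0.9²)) = 0.443269·exp(-46.72222) = 2.26707e-21
Unnormalised posteriors:
  P(Z=A)·f_A = 0.42 × 0.432458 = 0.181632
  P(Z=B)·f_B = 0.17 × 0.0912799 = 0.0155176
  P(Z=C)·f_C = 0.32 × 6.75098e-09 = 2.16031e-09
  P(Z=D)·f_D = 0.09 × 2.26707e-21 = 2.04036e-22
Normaliser: 0.181632 + 0.0155176 + 2.16031e-09 + 2.04036e-22 = 0.19715
Responsibility of Setting B: 0.0155176 / 0.19715 ≈ 0.079

0.079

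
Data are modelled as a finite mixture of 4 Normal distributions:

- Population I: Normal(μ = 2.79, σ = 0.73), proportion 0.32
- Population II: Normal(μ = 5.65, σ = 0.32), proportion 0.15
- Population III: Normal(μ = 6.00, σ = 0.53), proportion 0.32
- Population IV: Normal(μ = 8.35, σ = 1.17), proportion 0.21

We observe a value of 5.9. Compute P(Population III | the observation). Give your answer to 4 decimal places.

By Bayes' theorem, P(k | x) = π_k f_k(x) / Σ_j π_j f_j(x).
Normal densities:
  p_I = (1/(0.73·√(2π)))·exp(−(5.9−2.79)²/(2·0.73²)) = 0.546496·exp(-9.07497) = 6.25719e-05
  p_II = (1/(0.32·√(2π)))·exp(−(5.9−5.65)²/(2·0.32²)) = 1.246695·exp(-0.30518) = 0.918806
  p_III = (1/(0.53·√(2π)))·exp(−(5.9−6.00)²/(2·0.53²)) = 0.752721·exp(-0.01780) = 0.739441
  p_IV = (1/(1.17·√(2π)))·exp(−(5.9−8.35)²/(2·1.17²)) = 0.340976·exp(-2.19245) = 0.0380674
Unnormalised posteriors:
  π_I·p_I = 0.32 × 6.25719e-05 = 2.0023e-05
  π_II·p_II = 0.15 × 0.918806 = 0.137821
  π_III·p_III = 0.32 × 0.739441 = 0.236621
  π_IV·p_IV = 0.21 × 0.0380674 = 0.00799416
Marginal: 2.0023e-05 + 0.137821 + 0.236621 + 0.00799416 = 0.382456
Responsibility of Population III: 0.236621 / 0.382456 ≈ 0.6187

0.6187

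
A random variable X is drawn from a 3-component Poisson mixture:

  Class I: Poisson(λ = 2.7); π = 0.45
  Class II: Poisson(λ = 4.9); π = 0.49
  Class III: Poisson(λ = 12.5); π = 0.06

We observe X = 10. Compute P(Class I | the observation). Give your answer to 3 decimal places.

Apply Bayes' rule: the posterior for each component is proportional to its prior times its likelihood at x.
Poisson probabilities:
  L_I = 0.000381311
  L_II = 0.016374
  L_III = 0.0956436
Unnormalised posteriors:
  P(Z=I)·L_I = 0.45 × 0.000381311 = 0.00017159
  P(Z=II)·L_II = 0.49 × 0.016374 = 0.00802326
  P(Z=III)·L_III = 0.06 × 0.0956436 = 0.00573862
Sum: 0.00017159 + 0.00802326 + 0.00573862 = 0.0139335
So the posterior for Class I is 0.00017159 / 0.0139335 ≈ 0.012.

0.012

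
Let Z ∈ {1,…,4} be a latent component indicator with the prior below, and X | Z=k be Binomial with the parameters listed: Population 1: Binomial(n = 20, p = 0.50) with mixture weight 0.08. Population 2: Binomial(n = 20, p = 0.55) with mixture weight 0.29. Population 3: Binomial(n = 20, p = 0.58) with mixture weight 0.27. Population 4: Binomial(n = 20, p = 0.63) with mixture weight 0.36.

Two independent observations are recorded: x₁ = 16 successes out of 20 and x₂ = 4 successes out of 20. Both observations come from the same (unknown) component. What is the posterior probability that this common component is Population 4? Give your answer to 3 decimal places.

Posterior ∝ prior × likelihood, so P(k | x) ∝ π_k f_k(x); normalise over all components.
Since both observations come from the same component, the likelihood for component k is f_k(x₁)·f_k(x₂).
  L_1 = [C(20,16)·0.50^16·0.50^4 = 4845·1.52588e-05·0.0625 = 0.00462055] × [0.00462055] = 2.13495e-05
  L_2 = [C(20,16)·0.55^16·0.45^4 = 4845·7.01137e-05·0.0410062 = 0.0139299] × [0.00125356] = 1.74619e-05
  L_3 = [C(20,16)·0.58^16·0.42^4 = 4845·0.000164002·0.031117 = 0.0247251] × [0.000514037] = 1.27096e-05
  L_4 = [C(20,16)·0.63^16·0.37^4 = 4845·0.000615813·0.0187416 = 0.0559177] × [9.41637e-05] = 5.26542e-06
Unnormalised posteriors:
  π_1·L_1 = 0.08 × 2.13495e-05 = 1.70796e-06
  π_2·L_2 = 0.29 × 1.74619e-05 = 5.06395e-06
  π_3·L_3 = 0.27 × 1.27096e-05 = 3.4316e-06
  π_4·L_4 = 0.36 × 5.26542e-06 = 1.89555e-06
Evidence: 1.70796e-06 + 5.06395e-06 + 3.4316e-06 + 1.89555e-06 = 1.20991e-05
P(Population 4 | x₁, x₂) = 1.89555e-06 / 1.20991e-05 ≈ 0.157

0.157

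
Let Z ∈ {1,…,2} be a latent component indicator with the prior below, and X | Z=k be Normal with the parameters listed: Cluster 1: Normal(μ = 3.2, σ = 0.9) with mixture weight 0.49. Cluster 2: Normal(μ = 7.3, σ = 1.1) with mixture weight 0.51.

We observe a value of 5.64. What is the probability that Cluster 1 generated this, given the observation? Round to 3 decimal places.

0.085

Posterior ∝ prior × likelihood, so P(k | x) ∝ π_k f_k(x); normalise over all components.
Evaluate each component's likelihood at the observed value:
  f_1 = 0.0112359
  f_2 = 0.116144
Weight by the priors:
  π_1·f_1 = 0.49 × 0.0112359 = 0.0055056
  π_2·f_2 = 0.51 × 0.116144 = 0.0592333
Normaliser: 0.0055056 + 0.0592333 = 0.0647389
So the posterior for Cluster 1 is 0.0055056 / 0.0647389 ≈ 0.085.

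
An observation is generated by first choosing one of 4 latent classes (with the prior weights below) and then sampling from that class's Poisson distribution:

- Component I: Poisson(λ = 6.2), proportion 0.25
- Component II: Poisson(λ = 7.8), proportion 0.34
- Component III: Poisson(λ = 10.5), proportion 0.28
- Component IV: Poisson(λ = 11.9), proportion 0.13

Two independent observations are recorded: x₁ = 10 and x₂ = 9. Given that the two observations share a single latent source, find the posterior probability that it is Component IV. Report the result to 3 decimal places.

0.123

The responsibility of component k is π_k f_k(x) divided by Σ_j π_j f_j(x).
Since both observations come from the same component, the likelihood for component k is f_k(x₁)·f_k(x₂).
  f_I = [0.0469384] × [0.0757071] = 0.00355357
  f_II = [0.0941209] × [0.120668] = 0.0113574
  f_III = [0.123606] × [0.11772] = 0.0145508
  f_IV = [0.106562] × [0.0895479] = 0.0095424
Prior × likelihood for each component:
  π_I·f_I = 0.25 × 0.00355357 = 0.000888392
  π_II·f_II = 0.34 × 0.0113574 = 0.0038615
  π_III·f_III = 0.28 × 0.0145508 = 0.00407422
  π_IV·f_IV = 0.13 × 0.0095424 = 0.00124051
Sum: 0.000888392 + 0.0038615 + 0.00407422 + 0.00124051 = 0.0100646
So the posterior for Component IV is 0.00124051 / 0.0100646 ≈ 0.123.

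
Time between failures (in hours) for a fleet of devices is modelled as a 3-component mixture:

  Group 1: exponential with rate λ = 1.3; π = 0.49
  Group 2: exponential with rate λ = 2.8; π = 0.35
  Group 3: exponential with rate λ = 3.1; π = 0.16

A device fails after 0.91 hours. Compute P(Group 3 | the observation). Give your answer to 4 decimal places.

0.0980

Apply Bayes' rule: the posterior for each component is proportional to its prior times its likelihood at x.
Component likelihoods at x = 0.91 hours:
  p_1 = 1.3·e^(−1.3·0.91) = 1.3·e^(−1.1830) = 0.398266
  p_2 = 2.8·e^(−2.8·0.91) = 2.8·e^(−2.5480) = 0.219066
  p_3 = 3.1·e^(−3.1·0.91) = 3.1·e^(−2.8210) = 0.184594
Prior × likelihood for each component:
  π_1·p_1 = 0.49 × 0.398266 = 0.19515
  π_2·p_2 = 0.35 × 0.219066 = 0.0766732
  π_3·p_3 = 0.16 × 0.184594 = 0.029535
Sum: 0.19515 + 0.0766732 + 0.029535 = 0.301358
So the posterior for Group 3 is 0.029535 / 0.301358 ≈ 0.0980.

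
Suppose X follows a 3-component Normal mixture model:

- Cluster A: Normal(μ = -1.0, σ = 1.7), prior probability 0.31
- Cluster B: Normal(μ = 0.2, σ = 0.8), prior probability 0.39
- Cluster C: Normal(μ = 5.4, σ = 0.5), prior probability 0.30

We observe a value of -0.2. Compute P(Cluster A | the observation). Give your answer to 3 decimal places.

0.275

By Bayes' theorem, P(k | x) = P(Z=k) f_k(x) / Σ_j P(Z=j) f_j(x).
Evaluate each component's likelihood at the observed value:
  f_A = (1/(1.7·√(2π)))·exp(−(-0.2−-1.0)²/(2·1.7²)) = 0.234672·exp(-0.11073) = 0.210074
  f_B = (1/(0.8·√(2π)))·exp(−(-0.2−0.2)²/(2·0.8²)) = 0.498678·exp(-0.12500) = 0.440082
  f_C = (1/(0.5·√(2π)))·exp(−(-0.2−5.4)²/(2·0.5²)) = 0.797885·exp(-62.72000) = 4.60246e-28
Multiply by the mixture weights:
  P(Z=A)·f_A = 0.31 × 0.210074 = 0.0651231
  P(Z=B)·f_B = 0.39 × 0.440082 = 0.171632
  P(Z=C)·f_C = 0.30 × 4.60246e-28 = 1.38074e-28
Normaliser: 0.0651231 + 0.171632 + 1.38074e-28 = 0.236755
Responsibility of Cluster A: 0.0651231 / 0.236755 ≈ 0.275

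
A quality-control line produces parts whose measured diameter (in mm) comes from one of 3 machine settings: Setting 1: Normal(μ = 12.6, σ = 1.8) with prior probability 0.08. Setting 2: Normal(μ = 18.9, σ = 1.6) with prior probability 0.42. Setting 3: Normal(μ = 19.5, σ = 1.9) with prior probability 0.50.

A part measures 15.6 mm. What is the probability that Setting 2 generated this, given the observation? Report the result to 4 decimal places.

By Bayes' theorem, P(k | x) = w_k f_k(x) / Σ_j w_j f_j(x).
Component likelihoods at x = 15.6 mm:
  f_1 = 0.0552651
  f_2 = 0.0297212
  f_3 = 0.0255418
Multiply by the mixture weights:
  w_1·f_1 = 0.08 × 0.0552651 = 0.00442121
  w_2·f_2 = 0.42 × 0.0297212 = 0.0124829
  w_3·f_3 = 0.50 × 0.0255418 = 0.0127709
Denominator: 0.00442121 + 0.0124829 + 0.0127709 = 0.029675
P(Setting 2 | data) = 0.0124829 / 0.029675 ≈ 0.4207

0.4207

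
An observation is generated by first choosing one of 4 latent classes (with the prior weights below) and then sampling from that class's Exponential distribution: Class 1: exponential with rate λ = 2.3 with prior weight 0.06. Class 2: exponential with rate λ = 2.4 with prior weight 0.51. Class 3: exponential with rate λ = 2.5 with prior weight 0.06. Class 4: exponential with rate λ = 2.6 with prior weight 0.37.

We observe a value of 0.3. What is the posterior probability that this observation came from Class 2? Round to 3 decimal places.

0.506

Apply Bayes' rule: the posterior for each component is proportional to its prior times its likelihood at x.
Exponential densities:
  L_1 = 2.3·e^(−2.3·0.3) = 2.3·e^(−0.6900) = 1.15362
  L_2 = 2.4·e^(−2.4·0.3) = 2.4·e^(−0.7200) = 1.16821
  L_3 = 2.5·e^(−2.5·0.3) = 2.5·e^(−0.7500) = 1.18092
  L_4 = 2.6·e^(−2.6·0.3) = 2.6·e^(−0.7800) = 1.19186
Prior × likelihood for each component:
  π_1·L_1 = 0.06 × 1.15362 = 0.0692175
  π_2·L_2 = 0.51 × 1.16821 = 0.595785
  π_3·L_3 = 0.06 × 1.18092 = 0.070855
  π_4·L_4 = 0.37 × 1.19186 = 0.440987
Normaliser: 0.0692175 + 0.595785 + 0.070855 + 0.440987 = 1.17684
So the posterior for Class 2 is 0.595785 / 1.17684 ≈ 0.506.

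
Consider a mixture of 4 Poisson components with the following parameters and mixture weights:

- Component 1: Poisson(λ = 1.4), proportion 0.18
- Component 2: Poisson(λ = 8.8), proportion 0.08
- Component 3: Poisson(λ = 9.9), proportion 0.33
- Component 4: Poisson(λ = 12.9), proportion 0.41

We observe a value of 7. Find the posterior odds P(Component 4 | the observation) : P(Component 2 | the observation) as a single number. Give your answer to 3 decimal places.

1.235

Posterior odds = (π_i f_i(x)) / (π_j f_j(x)); the normalising sum cancels.
Component likelihoods at x = 7:
  L_1 = e^(−1.4)·1.4^7/7! = 0.000515767
  L_2 = e^(−8.8)·8.8^7/7! = 0.122224
  L_3 = e^(−9.9)·9.9^7/7! = 0.0927898
  L_4 = e^(−12.9)·12.9^7/7! = 0.0294645
Posterior odds = (π_4·L_4) / (π_2·L_2) = (0.41·0.0294645) / (0.08·0.122224) = 0.0120804 / 0.00977793 ≈ 1.235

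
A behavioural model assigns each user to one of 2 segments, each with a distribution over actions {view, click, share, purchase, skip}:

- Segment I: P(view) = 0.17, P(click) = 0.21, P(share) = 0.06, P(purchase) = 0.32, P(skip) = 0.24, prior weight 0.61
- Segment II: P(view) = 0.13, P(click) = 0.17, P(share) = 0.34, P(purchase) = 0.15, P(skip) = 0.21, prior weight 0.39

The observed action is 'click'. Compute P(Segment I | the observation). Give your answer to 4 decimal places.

0.6590

P(component k | x) = π_k·f_k(x) / marginal(x), where marginal(x) = Σ_j π_j·f_j(x).
Categorical probabilities:
  p_I = P(click | comp) = 0.21
  p_II = P(click | comp) = 0.17
Unnormalised posteriors:
  π_I·p_I = 0.61 × 0.21 = 0.1281
  π_II·p_II = 0.39 × 0.17 = 0.0663
Marginal: 0.1281 + 0.0663 = 0.1944
P(Segment I | the observation) = 0.1281 / 0.1944 ≈ 0.6590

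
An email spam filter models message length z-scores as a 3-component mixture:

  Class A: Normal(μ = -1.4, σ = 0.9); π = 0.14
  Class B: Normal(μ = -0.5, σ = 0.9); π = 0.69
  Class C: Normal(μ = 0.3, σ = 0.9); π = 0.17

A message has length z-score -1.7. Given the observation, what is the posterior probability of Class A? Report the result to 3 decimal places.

P(component k | x) = π_k·f_k(x) / marginal(x), where marginal(x) = Σ_j π_j·f_j(x).
Evaluate each component's likelihood at the observed value:
  f_A = (1/(0.9·√(2π)))·exp(−(-1.7−-1.4)²/(2·0.9²)) = 0.443269·exp(-0.05556) = 0.419315
  f_B = (1/(0.9·√(2π)))·exp(−(-1.7−-0.5)²/(2·0.9²)) = 0.443269·exp(-0.88889) = 0.182233
  f_C = (1/(0.9·√(2π)))·exp(−(-1.7−0.3)²/(2·0.9²)) = 0.443269·exp(-2.46914) = 0.0375263
Unnormalised posteriors:
  π_A·f_A = 0.14 × 0.419315 = 0.0587041
  π_B·f_B = 0.69 × 0.182233 = 0.125741
  π_C·f_C = 0.17 × 0.0375263 = 0.00637947
Evidence: 0.0587041 + 0.125741 + 0.00637947 = 0.190825
P(Class A | data) = 0.0587041 / 0.190825 ≈ 0.308

0.308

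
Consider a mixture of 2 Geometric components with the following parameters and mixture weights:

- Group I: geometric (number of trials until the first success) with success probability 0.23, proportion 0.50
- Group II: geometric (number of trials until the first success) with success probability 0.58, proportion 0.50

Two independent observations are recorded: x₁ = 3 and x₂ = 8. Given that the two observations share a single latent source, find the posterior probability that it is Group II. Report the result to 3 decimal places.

P(component k | x) = π_k·f_k(x) / marginal(x), where marginal(x) = Σ_j π_j·f_j(x).
Since both observations come from the same component, the likelihood for component k is f_k(x₁)·f_k(x₂).
  p_I = [0.136367] × [0.0369116] = 0.00503352
  p_II = [0.102312] × [0.00133713] = 0.000136804
Multiply by the mixture weights:
  π_I·p_I = 0.50 × 0.00503352 = 0.00251676
  π_II·p_II = 0.50 × 0.000136804 = 6.84021e-05
Normaliser: 0.00251676 + 6.84021e-05 = 0.00258516
P(Group II | x₁, x₂) ≈ 0.026

0.026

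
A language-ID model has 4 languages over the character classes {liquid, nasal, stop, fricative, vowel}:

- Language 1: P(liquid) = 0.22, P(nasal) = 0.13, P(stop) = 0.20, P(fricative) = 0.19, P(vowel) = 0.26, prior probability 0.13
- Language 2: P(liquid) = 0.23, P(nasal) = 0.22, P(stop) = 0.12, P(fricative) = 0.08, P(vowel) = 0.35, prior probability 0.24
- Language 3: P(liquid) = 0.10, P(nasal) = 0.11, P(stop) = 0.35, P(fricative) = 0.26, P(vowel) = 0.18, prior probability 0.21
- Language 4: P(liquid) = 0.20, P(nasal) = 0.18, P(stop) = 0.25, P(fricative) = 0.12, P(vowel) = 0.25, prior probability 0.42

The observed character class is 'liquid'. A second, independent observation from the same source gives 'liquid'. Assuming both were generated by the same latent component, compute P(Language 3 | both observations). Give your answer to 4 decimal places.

0.0554

By Bayes' theorem, P(k | x) = π_k f_k(x) / Σ_j π_j f_j(x).
Since both observations come from the same component, the likelihood for component k is f_k(x₁)·f_k(x₂).
  L_1 = [0.22] × [0.22] = 0.0484
  L_2 = [0.23] × [0.23] = 0.0529
  L_3 = [0.1] × [0.1] = 0.01
  L_4 = [0.2] × [0.2] = 0.04
Unnormalised posteriors:
  π_1·L_1 = 0.13 × 0.0484 = 0.006292
  π_2·L_2 = 0.24 × 0.0529 = 0.012696
  π_3·L_3 = 0.21 × 0.01 = 0.0021
  π_4·L_4 = 0.42 × 0.04 = 0.0168
Sum: 0.006292 + 0.012696 + 0.0021 + 0.0168 = 0.037888
Responsibility of Language 3: 0.0021 / 0.037888 ≈ 0.0554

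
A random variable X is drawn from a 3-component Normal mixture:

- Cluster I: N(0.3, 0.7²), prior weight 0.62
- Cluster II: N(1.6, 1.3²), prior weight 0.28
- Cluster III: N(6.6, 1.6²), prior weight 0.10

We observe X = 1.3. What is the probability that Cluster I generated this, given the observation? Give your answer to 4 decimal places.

0.6032

By Bayes' theorem, P(k | x) = w_k f_k(x) / Σ_j w_j f_j(x).
Normal densities:
  p_I = 0.205426
  p_II = 0.298815
  p_III = 0.00103302
Multiply by the mixture weights:
  w_I·p_I = 0.62 × 0.205426 = 0.127364
  w_II·p_II = 0.28 × 0.298815 = 0.0836683
  w_III·p_III = 0.10 × 0.00103302 = 0.000103302
Denominator: 0.127364 + 0.0836683 + 0.000103302 = 0.211135
So the posterior for Cluster I is 0.127364 / 0.211135 ≈ 0.6032.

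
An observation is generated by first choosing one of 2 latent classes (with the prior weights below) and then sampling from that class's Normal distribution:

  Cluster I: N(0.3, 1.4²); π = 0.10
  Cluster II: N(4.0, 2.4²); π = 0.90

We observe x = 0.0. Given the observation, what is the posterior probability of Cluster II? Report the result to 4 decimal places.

0.5726

By Bayes' theorem, P(k | x) = w_k f_k(x) / Σ_j w_j f_j(x).
Evaluate each component's likelihood at the observed value:
  L_I = (1/(1.4·√(2π)))·exp(−(0.0−0.3)²/(2·1.4²)) = 0.284959·exp(-0.02296) = 0.278491
  L_II = (1/(2.4·√(2π)))·exp(−(0.0−4.0)²/(2·2.4²)) = 0.166226·exp(-1.38889) = 0.0414488
Unnormalised posteriors:
  w_I·L_I = 0.10 × 0.278491 = 0.0278491
  w_II·L_II = 0.90 × 0.0414488 = 0.0373039
Evidence: 0.0278491 + 0.0373039 = 0.065153
P(Cluster II | 0.0) ≈ 0.5726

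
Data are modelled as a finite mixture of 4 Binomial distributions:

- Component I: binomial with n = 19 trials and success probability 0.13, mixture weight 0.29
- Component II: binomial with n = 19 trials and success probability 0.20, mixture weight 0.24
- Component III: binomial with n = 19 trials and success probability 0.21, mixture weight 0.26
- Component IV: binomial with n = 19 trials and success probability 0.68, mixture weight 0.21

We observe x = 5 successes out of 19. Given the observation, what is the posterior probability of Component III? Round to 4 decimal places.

0.4435

Apply Bayes' rule: the posterior for each component is proportional to its prior times its likelihood at x.
Component likelihoods at x = 5 successes out of 19:
  L_I = C(19,5)·0.13^5·0.87^14 = 11628·3.71293e-05·0.142321 = 0.0614457
  L_II = C(19,5)·0.20^5·0.80^14 = 11628·0.00032·0.0439805 = 0.16365
  L_III = C(19,5)·0.21^5·0.79^14 = 11628·0.00040841·0.036879 = 0.175138
  L_IV = C(19,5)·0.68^5·0.32^14 = 11628·0.145393·1.18059e-07 = 0.000199595
Prior × likelihood for each component:
  P(Z=I)·L_I = 0.29 × 0.0614457 = 0.0178192
  P(Z=II)·L_II = 0.24 × 0.16365 = 0.0392759
  P(Z=III)·L_III = 0.26 × 0.175138 = 0.0455359
  P(Z=IV)·L_IV = 0.21 × 0.000199595 = 4.19149e-05
Evidence: 0.0178192 + 0.0392759 + 0.0455359 + 4.19149e-05 = 0.102673
P(Component III | 5 successes out of 19) = 0.0455359 / 0.102673 ≈ 0.4435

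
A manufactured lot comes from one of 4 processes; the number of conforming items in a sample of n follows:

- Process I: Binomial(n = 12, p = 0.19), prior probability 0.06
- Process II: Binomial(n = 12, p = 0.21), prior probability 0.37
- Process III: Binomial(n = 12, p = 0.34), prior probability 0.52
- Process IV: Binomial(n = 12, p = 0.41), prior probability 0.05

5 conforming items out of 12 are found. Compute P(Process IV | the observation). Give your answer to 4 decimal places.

0.0820

Apply Bayes' rule: the posterior for each component is proportional to its prior times its likelihood at x.
Binomial probabilities:
  p_I = C(12,5)·0.19^5·0.81^7 = 792·0.00024761·0.228768 = 0.044863
  p_II = C(12,5)·0.21^5·0.79^7 = 792·0.00040841·0.192039 = 0.0621171
  p_III = C(12,5)·0.34^5·0.66^7 = 792·0.00454354·0.0545516 = 0.196303
  p_IV = C(12,5)·0.41^5·0.59^7 = 792·0.0115856·0.0248865 = 0.228354
Weight by the priors:
  P(Z=I)·p_I = 0.06 × 0.044863 = 0.00269178
  P(Z=II)·p_II = 0.37 × 0.0621171 = 0.0229833
  P(Z=III)·p_III = 0.52 × 0.196303 = 0.102078
  P(Z=IV)·p_IV = 0.05 × 0.228354 = 0.0114177
Marginal: 0.00269178 + 0.0229833 + 0.102078 + 0.0114177 = 0.13917
Responsibility of Process IV: 0.0114177 / 0.13917 ≈ 0.0820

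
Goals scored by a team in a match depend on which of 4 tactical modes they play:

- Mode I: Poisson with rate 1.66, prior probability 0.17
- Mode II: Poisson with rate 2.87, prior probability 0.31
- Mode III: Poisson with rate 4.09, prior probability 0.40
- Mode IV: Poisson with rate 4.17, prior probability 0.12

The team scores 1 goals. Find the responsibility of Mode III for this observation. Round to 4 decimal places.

P(component k | x) = P(Z=k)·f_k(x) / marginal(x), where marginal(x) = Σ_j P(Z=j)·f_j(x).
Component likelihoods at x = 1 goals:
  f_I = e^(−1.66)·1.66^1/1! = 0.315631
  f_II = e^(−2.87)·2.87^1/1! = 0.162726
  f_III = e^(−4.09)·4.09^1/1! = 0.0684635
  f_IV = e^(−4.17)·4.17^1/1! = 0.0644359
Prior × likelihood for each component:
  P(Z=I)·f_I = 0.17 × 0.315631 = 0.0536572
  P(Z=II)·f_II = 0.31 × 0.162726 = 0.050445
  P(Z=III)·f_III = 0.40 × 0.0684635 = 0.0273854
  P(Z=IV)·f_IV = 0.12 × 0.0644359 = 0.00773231
Evidence: 0.0536572 + 0.050445 + 0.0273854 + 0.00773231 = 0.13922
P(Mode III | data) ≈ 0.1967

0.1967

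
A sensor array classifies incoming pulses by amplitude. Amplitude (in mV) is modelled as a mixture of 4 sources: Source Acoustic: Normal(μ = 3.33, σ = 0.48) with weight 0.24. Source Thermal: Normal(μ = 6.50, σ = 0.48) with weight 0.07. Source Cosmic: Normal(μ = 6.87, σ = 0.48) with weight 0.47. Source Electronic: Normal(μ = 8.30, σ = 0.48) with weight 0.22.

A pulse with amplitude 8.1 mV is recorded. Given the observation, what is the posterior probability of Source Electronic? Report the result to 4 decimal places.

0.9185

By Bayes' theorem, P(k | x) = P(Z=k) f_k(x) / Σ_j P(Z=j) f_j(x).
Evaluate each component's likelihood at the observed value:
  L_Acoustic = 2.98903e-22
  L_Thermal = 0.00321308
  L_Cosmic = 0.0311739
  L_Electronic = 0.762026
Prior × likelihood for each component:
  P(Z=Acoustic)·L_Acoustic = 0.24 × 2.98903e-22 = 7.17368e-23
  P(Z=Thermal)·L_Thermal = 0.07 × 0.00321308 = 0.000224916
  P(Z=Cosmic)·L_Cosmic = 0.47 × 0.0311739 = 0.0146518
  P(Z=Electronic)·L_Electronic = 0.22 × 0.762026 = 0.167646
Marginal: 7.17368e-23 + 0.000224916 + 0.0146518 + 0.167646 = 0.182522
P(Source Electronic | 8.1 mV) = 0.167646 / 0.182522 ≈ 0.9185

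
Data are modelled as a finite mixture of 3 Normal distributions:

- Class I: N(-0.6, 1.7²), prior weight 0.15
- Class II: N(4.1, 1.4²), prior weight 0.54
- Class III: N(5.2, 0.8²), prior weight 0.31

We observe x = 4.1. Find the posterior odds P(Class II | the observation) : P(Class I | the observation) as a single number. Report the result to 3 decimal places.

Only the two components matter; the odds are (π_i f_i(x)) / (π_j f_j(x)).
Component likelihoods at x = 4.1:
  L_I = (1/(1.7·√(2π)))·exp(−(4.1−-0.6)²/(2·1.7²)) = 0.234672·exp(-3.82180) = 0.00513659
  L_II = (1/(1.4·√(2π)))·exp(−(4.1−4.1)²/(2·1.4²)) = 0.284959·exp(-0.00000) = 0.284959
  L_III = (1/(0.8·√(2π)))·exp(−(4.1−5.2)²/(2·0.8²)) = 0.498678·exp(-0.94531) = 0.193765
Posterior odds = (π_II·L_II) / (π_I·L_I) = (0.54·0.284959) / (0.15·0.00513659) = 0.153878 / 0.000770488 ≈ 199.715

199.715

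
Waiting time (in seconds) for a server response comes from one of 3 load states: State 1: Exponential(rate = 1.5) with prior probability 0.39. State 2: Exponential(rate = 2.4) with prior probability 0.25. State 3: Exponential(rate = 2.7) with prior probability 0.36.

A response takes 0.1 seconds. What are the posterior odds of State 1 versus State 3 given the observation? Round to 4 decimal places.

The posterior odds equal the prior odds times the likelihood ratio: (w_i/w_j)·(f_i(x)/f_j(x)).
Component likelihoods at x = 0.1 seconds:
  f_1 = 1.5·e^(−1.5·0.1) = 1.5·e^(−0.1500) = 1.29106
  f_2 = 2.4·e^(−2.4·0.1) = 2.4·e^(−0.2400) = 1.88791
  f_3 = 2.7·e^(−2.7·0.1) = 2.7·e^(−0.2700) = 2.06112
Odds = (0.39/0.36) × (1.29106/2.06112) = 1.08333 × 0.626387 ≈ 0.6786

0.6786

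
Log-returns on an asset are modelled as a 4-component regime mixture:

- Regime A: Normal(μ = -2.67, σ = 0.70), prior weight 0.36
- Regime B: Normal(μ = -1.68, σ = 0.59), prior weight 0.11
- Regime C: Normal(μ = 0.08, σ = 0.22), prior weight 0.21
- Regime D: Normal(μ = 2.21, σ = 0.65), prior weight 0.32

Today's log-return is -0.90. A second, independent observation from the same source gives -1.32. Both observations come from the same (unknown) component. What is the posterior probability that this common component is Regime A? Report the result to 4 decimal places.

0.0410

The responsibility of component k is π_k f_k(x) divided by Σ_j π_j f_j(x).
Since both observations come from the same component, the likelihood for component k is f_k(x₁)·f_k(x₂).
  p_A = [(1/(0.70·√(2π)))·exp(−(-0.90−-2.67)²/(2·0.70²)) = 0.569918·exp(-3.19684) = 0.0233047] × [0.0887477] = 0.00206824
  p_B = [(1/(0.59·√(2π)))·exp(−(-0.90−-1.68)²/(2·0.59²)) = 0.676173·exp(-0.87389) = 0.282185] × [0.561323] = 0.158397
  p_C = [(1/(0.22·√(2π)))·exp(−(-0.90−0.08)²/(2·0.22²)) = 1.813374·exp(-9.92149) = 8.90513e-05] × [2.9169e-09] = 2.59754e-13
  p_D = [(1/(0.65·√(2π)))·exp(−(-0.90−2.21)²/(2·0.65²)) = 0.613757·exp(-11.44627) = 6.5606e-06] × [2.4189e-07] = 1.58694e-12
Prior × likelihood for each component:
  π_A·p_A = 0.36 × 0.00206824 = 0.000744566
  π_B·p_B = 0.11 × 0.158397 = 0.0174237
  π_C·p_C = 0.21 × 2.59754e-13 = 5.45482e-14
  π_D·p_D = 0.32 × 1.58694e-12 = 5.07822e-13
Marginal: 0.000744566 + 0.0174237 + 5.45482e-14 + 5.07822e-13 = 0.0181682
So the posterior for Regime A is 0.000744566 / 0.0181682 ≈ 0.0410.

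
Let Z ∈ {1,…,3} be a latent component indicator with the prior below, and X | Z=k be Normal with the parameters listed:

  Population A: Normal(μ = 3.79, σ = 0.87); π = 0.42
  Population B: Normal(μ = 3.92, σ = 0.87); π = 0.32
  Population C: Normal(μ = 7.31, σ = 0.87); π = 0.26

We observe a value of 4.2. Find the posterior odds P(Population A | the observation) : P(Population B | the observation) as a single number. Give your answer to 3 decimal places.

1.237

The posterior odds equal the prior odds times the likelihood ratio: (P(Z=i)/P(Z=j))·(f_i(x)/f_j(x)).
Normal densities:
  L_A = 0.41036
  L_B = 0.43541
  L_C = 0.000770122
Posterior odds = (P(Z=A)·L_A) / (P(Z=B)·L_B) = (0.42·0.41036) / (0.32·0.43541) = 0.172351 / 0.139331 ≈ 1.237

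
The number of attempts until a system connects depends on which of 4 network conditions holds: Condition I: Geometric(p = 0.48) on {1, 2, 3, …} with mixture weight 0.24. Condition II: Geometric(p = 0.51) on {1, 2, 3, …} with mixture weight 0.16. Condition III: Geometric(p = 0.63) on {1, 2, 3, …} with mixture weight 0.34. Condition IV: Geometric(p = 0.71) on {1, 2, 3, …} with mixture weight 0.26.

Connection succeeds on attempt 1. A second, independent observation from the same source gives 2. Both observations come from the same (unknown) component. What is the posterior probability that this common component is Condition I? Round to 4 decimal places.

0.2098

By Bayes' theorem, P(k | x) = π_k f_k(x) / Σ_j π_j f_j(x).
Since both observations come from the same component, the likelihood for component k is f_k(x₁)·f_k(x₂).
  p_I = [0.48·(1−0.48)^0 = 0.48·1 = 0.48] × [0.2496] = 0.119808
  p_II = [0.51·(1−0.51)^0 = 0.51·1 = 0.51] × [0.2499] = 0.127449
  p_III = [0.63·(1−0.63)^0 = 0.63·1 = 0.63] × [0.2331] = 0.146853
  p_IV = [0.71·(1−0.71)^0 = 0.71·1 = 0.71] × [0.2059] = 0.146189
Prior × likelihood for each component:
  π_I·p_I = 0.24 × 0.119808 = 0.0287539
  π_II·p_II = 0.16 × 0.127449 = 0.0203918
  π_III·p_III = 0.34 × 0.146853 = 0.04993
  π_IV·p_IV = 0.26 × 0.146189 = 0.0380091
Sum: 0.0287539 + 0.0203918 + 0.04993 + 0.0380091 = 0.137085
Responsibility of Condition I: 0.0287539 / 0.137085 ≈ 0.2098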